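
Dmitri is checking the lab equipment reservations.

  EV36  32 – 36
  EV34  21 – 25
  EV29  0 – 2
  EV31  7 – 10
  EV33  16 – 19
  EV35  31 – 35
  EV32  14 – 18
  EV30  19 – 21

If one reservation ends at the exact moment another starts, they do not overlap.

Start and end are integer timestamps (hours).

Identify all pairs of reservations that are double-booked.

EV32 & EV33, EV35 & EV36

Sorted by start: EV29, EV31, EV32, EV33, EV30, EV34, EV35, EV36.
EV31 starts after EV29 ends; EV29 is clear from here.
EV32 starts after EV31 ends; EV31 is clear from here.
EV33 starts before EV32 ends → EV32 and EV33 overlap.
EV30 starts after EV32 ends; EV32 is clear from here.
EV30 starts exactly when EV33 ends (back-to-back, no overlap); EV33 is clear from here.
EV34 starts exactly when EV30 ends (back-to-back, no overlap); EV30 is clear from here.
EV35 starts after EV34 ends; EV34 is clear from here.
EV36 starts before EV35 ends → EV35 and EV36 overlap.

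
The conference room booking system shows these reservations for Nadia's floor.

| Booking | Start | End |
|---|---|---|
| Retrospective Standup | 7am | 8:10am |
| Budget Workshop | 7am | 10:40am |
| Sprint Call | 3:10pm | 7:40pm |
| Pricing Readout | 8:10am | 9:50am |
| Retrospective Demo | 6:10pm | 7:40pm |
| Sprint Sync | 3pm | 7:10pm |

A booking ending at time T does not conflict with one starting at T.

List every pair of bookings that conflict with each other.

Budget Workshop & Pricing Readout, Budget Workshop & Retrospective Standup, Retrospective Demo & Sprint Call, Retrospective Demo & Sprint Sync, Sprint Call & Sprint Sync

Check each pair: they overlap iff neither finishes before the other starts.
Sorted by start: Retrospective Standup, Budget Workshop, Pricing Readout, Sprint Sync, Sprint Call, Retrospective Demo.
Budget Workshop starts before Retrospective Standup ends → Retrospective Standup and Budget Workshop overlap.
Pricing Readout starts exactly when Retrospective Standup ends (back-to-back, no overlap); Retrospective Standup is clear from here.
Pricing Readout starts before Budget Workshop ends → Budget Workshop and Pricing Readout overlap.
Sprint Sync starts after Budget Workshop ends; Budget Workshop is clear from here.
Sprint Sync starts after Pricing Readout ends; Pricing Readout is clear from here.
Sprint Call starts before Sprint Sync ends → Sprint Sync and Sprint Call overlap.
Retrospective Demo starts before Sprint Sync ends → Sprint Sync and Retrospective Demo overlap.
Retrospective Demo starts before Sprint Call ends → Sprint Call and Retrospective Demo overlap.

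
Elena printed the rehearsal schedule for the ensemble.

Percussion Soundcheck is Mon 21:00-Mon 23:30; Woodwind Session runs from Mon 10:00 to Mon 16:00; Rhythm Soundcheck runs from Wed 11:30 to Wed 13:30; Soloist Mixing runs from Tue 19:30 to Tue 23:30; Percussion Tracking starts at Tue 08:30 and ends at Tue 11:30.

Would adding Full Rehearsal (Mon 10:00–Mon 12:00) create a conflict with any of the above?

Woodwind Session: starts Mon 10:00 before Full Rehearsal ends Mon 12:00, and ends Mon 16:00 after Full Rehearsal starts Mon 10:00 → overlap.
Percussion Soundcheck: starts Mon 21:00 at or after Full Rehearsal ends Mon 12:00 → clear.
Percussion Tracking: starts Tue 08:30 at or after Full Rehearsal ends Mon 12:00 → clear.
Soloist Mixing: starts Tue 19:30 at or after Full Rehearsal ends Mon 12:00 → clear.
Rhythm Soundcheck: starts Wed 11:30 at or after Full Rehearsal ends Mon 12:00 → clear.
Full Rehearsal overlaps Woodwind Session.

Yes — it overlaps Woodwind Session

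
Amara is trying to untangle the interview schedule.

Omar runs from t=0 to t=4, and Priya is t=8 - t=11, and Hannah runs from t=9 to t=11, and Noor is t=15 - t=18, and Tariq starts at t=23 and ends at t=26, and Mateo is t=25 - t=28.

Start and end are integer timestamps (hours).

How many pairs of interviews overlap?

Sorted by start: Omar, Priya, Hannah, Noor, Tariq, Mateo.
Priya starts after Omar ends — done with Omar.
Hannah starts before Priya ends → Priya and Hannah overlap.
Noor starts after Priya ends — done with Priya.
Noor starts after Hannah ends — done with Hannah.
Tariq starts after Noor ends — done with Noor.
Mateo starts before Tariq ends → Tariq and Mateo overlap.
Overlapping pairs: Hannah & Priya, Mateo & Tariq — 2 in total.

2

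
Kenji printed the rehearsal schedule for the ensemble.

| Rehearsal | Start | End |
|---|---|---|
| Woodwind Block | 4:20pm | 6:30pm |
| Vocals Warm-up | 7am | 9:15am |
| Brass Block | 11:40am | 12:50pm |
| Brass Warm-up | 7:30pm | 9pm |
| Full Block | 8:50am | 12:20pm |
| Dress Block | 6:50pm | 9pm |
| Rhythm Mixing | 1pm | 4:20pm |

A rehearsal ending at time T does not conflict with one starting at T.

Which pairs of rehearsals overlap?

Sorted by start: Vocals Warm-up, Full Block, Brass Block, Rhythm Mixing, Woodwind Block, Dress Block, Brass Warm-up.
Full Block starts before Vocals Warm-up ends → Vocals Warm-up and Full Block overlap.
Brass Block starts after Vocals Warm-up ends; Vocals Warm-up is clear from here.
Brass Block starts before Full Block ends → Full Block and Brass Block overlap.
Rhythm Mixing starts after Full Block ends; Full Block is clear from here.
Rhythm Mixing starts after Brass Block ends; Brass Block is clear from here.
Woodwind Block starts exactly when Rhythm Mixing ends (back-to-back, no overlap); Rhythm Mixing is clear from here.
Dress Block starts after Woodwind Block ends; Woodwind Block is clear from here.
Brass Warm-up starts before Dress Block ends → Dress Block and Brass Warm-up overlap.

Brass Block & Full Block, Brass Warm-up & Dress Block, Full Block & Vocals Warm-up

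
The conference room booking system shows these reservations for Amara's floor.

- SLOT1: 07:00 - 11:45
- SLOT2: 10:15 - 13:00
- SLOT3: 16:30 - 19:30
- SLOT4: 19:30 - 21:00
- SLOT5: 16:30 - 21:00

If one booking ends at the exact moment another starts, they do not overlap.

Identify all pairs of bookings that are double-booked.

Sorted by start: SLOT1, SLOT2, SLOT3, SLOT5, SLOT4.
SLOT2 starts before SLOT1 ends → SLOT1 and SLOT2 overlap.
SLOT3 starts after SLOT1 ends, so SLOT1 has no further overlaps.
SLOT3 starts after SLOT2 ends, so SLOT2 has no further overlaps.
SLOT5 starts before SLOT3 ends → SLOT3 and SLOT5 overlap.
SLOT4 starts exactly when SLOT3 ends (back-to-back, no overlap).
SLOT4 starts before SLOT5 ends → SLOT5 and SLOT4 overlap.

SLOT1 & SLOT2, SLOT3 & SLOT5, SLOT4 & SLOT5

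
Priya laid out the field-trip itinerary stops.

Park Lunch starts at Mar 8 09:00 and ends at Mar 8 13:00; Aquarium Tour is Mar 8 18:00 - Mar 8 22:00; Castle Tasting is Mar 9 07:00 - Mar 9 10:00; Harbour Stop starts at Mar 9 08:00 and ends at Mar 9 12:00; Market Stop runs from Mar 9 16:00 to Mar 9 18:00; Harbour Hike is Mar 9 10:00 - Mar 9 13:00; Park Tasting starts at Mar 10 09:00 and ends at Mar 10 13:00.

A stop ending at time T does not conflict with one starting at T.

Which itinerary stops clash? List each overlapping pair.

Castle Tasting & Harbour Stop, Harbour Hike & Harbour Stop

Check each pair: they overlap iff neither finishes before the other starts.
Sorted by start: Park Lunch, Aquarium Tour, Castle Tasting, Harbour Stop, Harbour Hike, Market Stop, Park Tasting.
Aquarium Tour starts after Park Lunch ends — done with Park Lunch.
Castle Tasting starts after Aquarium Tour ends — done with Aquarium Tour.
Harbour Stop starts before Castle Tasting ends → Castle Tasting and Harbour Stop overlap.
Harbour Hike starts exactly when Castle Tasting ends (back-to-back, no overlap) — done with Castle Tasting.
Harbour Hike starts before Harbour Stop ends → Harbour Stop and Harbour Hike overlap.
Market Stop starts after Harbour Stop ends — done with Harbour Stop.
Market Stop starts after Harbour Hike ends — done with Harbour Hike.
Park Tasting starts after Market Stop ends.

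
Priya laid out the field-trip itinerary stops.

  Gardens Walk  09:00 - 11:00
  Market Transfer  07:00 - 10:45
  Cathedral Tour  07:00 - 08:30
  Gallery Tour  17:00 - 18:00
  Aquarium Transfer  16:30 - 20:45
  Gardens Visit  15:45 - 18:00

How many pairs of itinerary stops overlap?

Sorted by start: Market Transfer, Cathedral Tour, Gardens Walk, Gardens Visit, Aquarium Transfer, Gallery Tour.
Cathedral Tour starts before Market Transfer ends → Market Transfer and Cathedral Tour overlap.
Gardens Walk starts before Market Transfer ends → Market Transfer and Gardens Walk overlap.
Gardens Visit starts after Market Transfer ends, so nothing later overlaps Market Transfer either.
Gardens Walk starts after Cathedral Tour ends, so nothing later overlaps Cathedral Tour either.
Gardens Visit starts after Gardens Walk ends, so nothing later overlaps Gardens Walk either.
Aquarium Transfer starts before Gardens Visit ends → Gardens Visit and Aquarium Transfer overlap.
Gallery Tour starts before Gardens Visit ends → Gardens Visit and Gallery Tour overlap.
Gallery Tour starts before Aquarium Transfer ends → Aquarium Transfer and Gallery Tour overlap.
Overlapping pairs: Aquarium Transfer & Gallery Tour, Aquarium Transfer & Gardens Visit, Cathedral Tour & Market Transfer, Gallery Tour & Gardens Visit, Gardens Walk & Market Transfer — 5 in total.

5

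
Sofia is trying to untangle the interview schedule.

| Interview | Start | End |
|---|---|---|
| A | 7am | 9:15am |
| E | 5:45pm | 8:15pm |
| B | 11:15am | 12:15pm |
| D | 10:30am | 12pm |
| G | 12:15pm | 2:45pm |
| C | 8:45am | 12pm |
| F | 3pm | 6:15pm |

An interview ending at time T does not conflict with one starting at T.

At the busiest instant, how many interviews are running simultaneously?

Walk through starts and ends in time order (an end at T is processed before a start at T):
7am start A → 1
8:45am start C → 2
9:15am end A → 1
10:30am start D → 2
11:15am start B → 3
12pm end C → 2
12pm end D → 1
12:15pm end B → 0
12:15pm start G → 1
2:45pm end G → 0
3pm start F → 1
5:45pm start E → 2
6:15pm end F → 1
8:15pm end E → 0
Peak is 3, at 11:15am (B, C, D).

3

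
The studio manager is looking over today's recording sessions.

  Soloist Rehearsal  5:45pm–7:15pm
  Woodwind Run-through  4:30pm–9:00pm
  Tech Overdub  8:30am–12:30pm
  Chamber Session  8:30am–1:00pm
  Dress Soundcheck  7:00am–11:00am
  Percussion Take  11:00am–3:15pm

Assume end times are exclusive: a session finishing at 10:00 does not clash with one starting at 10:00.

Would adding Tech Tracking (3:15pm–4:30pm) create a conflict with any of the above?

Dress Soundcheck: ends 11:00am at or before Tech Tracking starts 3:15pm → clear.
Chamber Session: ends 1:00pm at or before Tech Tracking starts 3:15pm → clear.
Tech Overdub: ends 12:30pm at or before Tech Tracking starts 3:15pm → clear.
Percussion Take: ends 3:15pm at or before Tech Tracking starts 3:15pm → clear.
Woodwind Run-through: starts 4:30pm at or after Tech Tracking ends 4:30pm → clear.
Soloist Rehearsal: starts 5:45pm at or after Tech Tracking ends 4:30pm → clear.

No — it doesn't clash with anything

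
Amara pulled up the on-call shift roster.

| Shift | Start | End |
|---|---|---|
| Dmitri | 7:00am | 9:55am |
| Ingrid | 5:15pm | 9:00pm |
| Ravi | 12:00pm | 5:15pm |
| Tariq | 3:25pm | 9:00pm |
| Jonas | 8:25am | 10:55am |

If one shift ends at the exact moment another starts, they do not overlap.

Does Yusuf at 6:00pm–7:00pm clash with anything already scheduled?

Dmitri: ends 9:55am at or before Yusuf starts 6:00pm → clear.
Jonas: ends 10:55am at or before Yusuf starts 6:00pm → clear.
Ravi: ends 5:15pm at or before Yusuf starts 6:00pm → clear.
Tariq: starts 3:25pm before Yusuf ends 7:00pm, and ends 9:00pm after Yusuf starts 6:00pm → overlap.
Ingrid: starts 5:15pm before Yusuf ends 7:00pm, and ends 9:00pm after Yusuf starts 6:00pm → overlap.
Yusuf overlaps Tariq, Ingrid.

Yes — it overlaps Ingrid, Tariq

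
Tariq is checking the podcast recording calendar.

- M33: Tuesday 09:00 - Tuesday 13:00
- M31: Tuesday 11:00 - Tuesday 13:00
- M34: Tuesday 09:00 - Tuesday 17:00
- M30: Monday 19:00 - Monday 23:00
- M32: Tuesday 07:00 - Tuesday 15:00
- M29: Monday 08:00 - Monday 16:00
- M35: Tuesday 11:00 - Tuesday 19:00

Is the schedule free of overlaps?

Two intervals overlap when each starts before the other ends.
Sorted by start: M29, M30, M32, M33, M34, M31, M35.
M30 starts after M29 ends; M29 is clear from here.
M32 starts after M30 ends; M30 is clear from here.
M33 starts before M32 ends → M32 and M33 overlap.
That's a conflict, so the schedule is not conflict-free.

No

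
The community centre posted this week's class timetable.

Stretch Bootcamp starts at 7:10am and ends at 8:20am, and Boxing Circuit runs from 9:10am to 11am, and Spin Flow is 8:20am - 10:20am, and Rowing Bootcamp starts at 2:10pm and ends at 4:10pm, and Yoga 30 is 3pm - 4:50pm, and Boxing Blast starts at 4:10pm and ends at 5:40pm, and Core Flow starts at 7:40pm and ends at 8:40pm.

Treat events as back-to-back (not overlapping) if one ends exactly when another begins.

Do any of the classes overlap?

Two intervals overlap when each starts before the other ends.
Sorted by start: Stretch Bootcamp, Spin Flow, Boxing Circuit, Rowing Bootcamp, Yoga 30, Boxing Blast, Core Flow.
Spin Flow starts exactly when Stretch Bootcamp ends (back-to-back, no overlap); Stretch Bootcamp is clear from here.
Boxing Circuit starts before Spin Flow ends → Spin Flow and Boxing Circuit overlap.
That's a conflict, so the schedule is not conflict-free.

Yes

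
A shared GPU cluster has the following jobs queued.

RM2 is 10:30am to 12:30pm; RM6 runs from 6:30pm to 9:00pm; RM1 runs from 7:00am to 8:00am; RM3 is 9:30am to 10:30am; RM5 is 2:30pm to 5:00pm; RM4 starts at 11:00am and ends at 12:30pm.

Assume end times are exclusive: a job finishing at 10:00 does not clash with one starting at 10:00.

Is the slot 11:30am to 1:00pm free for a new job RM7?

RM1: ends 8:00am at or before RM7 starts 11:30am → clear.
RM3: ends 10:30am at or before RM7 starts 11:30am → clear.
RM2: starts 10:30am before RM7 ends 1:00pm, and ends 12:30pm after RM7 starts 11:30am → overlap.
RM4: starts 11:00am before RM7 ends 1:00pm, and ends 12:30pm after RM7 starts 11:30am → overlap.
RM5: starts 2:30pm at or after RM7 ends 1:00pm → clear.
RM6: starts 6:30pm at or after RM7 ends 1:00pm → clear.
RM7 overlaps RM2, RM4.

No — it overlaps RM2, RM4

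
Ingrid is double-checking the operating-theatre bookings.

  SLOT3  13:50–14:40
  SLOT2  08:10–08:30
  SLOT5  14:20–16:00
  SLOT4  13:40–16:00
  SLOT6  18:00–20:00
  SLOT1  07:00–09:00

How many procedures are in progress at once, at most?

3

Sort all start/end points and keep a running count:
07:00 start SLOT1 → 1
08:10 start SLOT2 → 2
08:30 end SLOT2 → 1
09:00 end SLOT1 → 0
13:40 start SLOT4 → 1
13:50 start SLOT3 → 2
14:20 start SLOT5 → 3
14:40 end SLOT3 → 2
16:00 end SLOT4 → 1
16:00 end SLOT5 → 0
18:00 start SLOT6 → 1
20:00 end SLOT6 → 0
Peak is 3, at 14:20 (SLOT3, SLOT4, SLOT5).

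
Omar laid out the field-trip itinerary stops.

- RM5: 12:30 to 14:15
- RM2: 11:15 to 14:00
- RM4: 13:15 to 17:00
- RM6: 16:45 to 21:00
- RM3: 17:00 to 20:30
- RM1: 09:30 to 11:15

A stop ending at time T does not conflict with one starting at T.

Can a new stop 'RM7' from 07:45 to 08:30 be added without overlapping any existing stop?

Yes — the slot is free

RM1: starts 09:30 at or after RM7 ends 08:30 → clear.
RM2: starts 11:15 at or after RM7 ends 08:30 → clear.
RM5: starts 12:30 at or after RM7 ends 08:30 → clear.
RM4: starts 13:15 at or after RM7 ends 08:30 → clear.
RM6: starts 16:45 at or after RM7 ends 08:30 → clear.
RM3: starts 17:00 at or after RM7 ends 08:30 → clear.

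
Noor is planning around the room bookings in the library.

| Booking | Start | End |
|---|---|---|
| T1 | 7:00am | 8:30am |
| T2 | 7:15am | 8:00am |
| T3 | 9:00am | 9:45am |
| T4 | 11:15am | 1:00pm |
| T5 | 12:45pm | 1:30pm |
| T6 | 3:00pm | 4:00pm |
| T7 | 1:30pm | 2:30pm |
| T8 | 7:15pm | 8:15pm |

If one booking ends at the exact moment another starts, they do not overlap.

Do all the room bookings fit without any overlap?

Two intervals overlap when each starts before the other ends.
Sorted by start: T1, T2, T3, T4, T5, T7, T6, T8.
T2 starts before T1 ends → T1 and T2 overlap.
That's a conflict, so the schedule is not conflict-free.

No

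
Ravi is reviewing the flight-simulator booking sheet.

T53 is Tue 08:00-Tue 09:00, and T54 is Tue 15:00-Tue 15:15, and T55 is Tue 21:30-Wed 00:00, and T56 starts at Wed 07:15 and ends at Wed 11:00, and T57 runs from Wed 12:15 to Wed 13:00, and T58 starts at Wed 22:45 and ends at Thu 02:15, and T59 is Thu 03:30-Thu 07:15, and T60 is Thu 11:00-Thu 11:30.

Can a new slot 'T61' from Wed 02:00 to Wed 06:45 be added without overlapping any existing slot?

T53: ends Tue 09:00 at or before T61 starts Wed 02:00 → clear.
T54: ends Tue 15:15 at or before T61 starts Wed 02:00 → clear.
T55: ends Wed 00:00 at or before T61 starts Wed 02:00 → clear.
T56: starts Wed 07:15 at or after T61 ends Wed 06:45 → clear.
T57: starts Wed 12:15 at or after T61 ends Wed 06:45 → clear.
T58: starts Wed 22:45 at or after T61 ends Wed 06:45 → clear.
T59: starts Thu 03:30 at or after T61 ends Wed 06:45 → clear.
T60: starts Thu 11:00 at or after T61 ends Wed 06:45 → clear.

Yes — the slot is free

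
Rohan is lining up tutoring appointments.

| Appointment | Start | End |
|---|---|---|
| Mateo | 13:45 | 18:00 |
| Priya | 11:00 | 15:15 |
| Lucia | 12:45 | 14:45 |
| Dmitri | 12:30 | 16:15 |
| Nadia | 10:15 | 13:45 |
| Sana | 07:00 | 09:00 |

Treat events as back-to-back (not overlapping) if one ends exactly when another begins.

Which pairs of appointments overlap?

Dmitri & Lucia, Dmitri & Mateo, Dmitri & Nadia, Dmitri & Priya, Lucia & Mateo, Lucia & Nadia, Lucia & Priya, Mateo & Priya, Nadia & Priya

Sorted by start: Sana, Nadia, Priya, Dmitri, Lucia, Mateo.
Nadia starts after Sana ends; Sana is clear from here.
Priya starts before Nadia ends → Nadia and Priya overlap.
Dmitri starts before Nadia ends → Nadia and Dmitri overlap.
Lucia starts before Nadia ends → Nadia and Lucia overlap.
Mateo starts exactly when Nadia ends (back-to-back, no overlap).
Dmitri starts before Priya ends → Priya and Dmitri overlap.
Lucia starts before Priya ends → Priya and Lucia overlap.
Mateo starts before Priya ends → Priya and Mateo overlap.
Lucia starts before Dmitri ends → Dmitri and Lucia overlap.
Mateo starts before Dmitri ends → Dmitri and Mateo overlap.
Mateo starts before Lucia ends → Lucia and Mateo overlap.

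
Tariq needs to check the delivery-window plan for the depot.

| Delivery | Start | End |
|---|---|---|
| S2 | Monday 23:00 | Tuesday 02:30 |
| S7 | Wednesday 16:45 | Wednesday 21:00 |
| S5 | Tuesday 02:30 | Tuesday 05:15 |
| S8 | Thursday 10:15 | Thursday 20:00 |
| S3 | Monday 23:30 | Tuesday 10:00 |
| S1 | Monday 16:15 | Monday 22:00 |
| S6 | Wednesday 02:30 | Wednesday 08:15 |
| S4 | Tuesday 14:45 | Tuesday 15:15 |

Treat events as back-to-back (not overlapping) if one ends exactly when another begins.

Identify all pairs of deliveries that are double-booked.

S2 & S3, S3 & S5

Sorted by start: S1, S2, S3, S5, S4, S6, S7, S8.
S2 starts after S1 ends, so nothing later overlaps S1 either.
S3 starts before S2 ends → S2 and S3 overlap.
S5 starts exactly when S2 ends (back-to-back, no overlap), so nothing later overlaps S2 either.
S5 starts before S3 ends → S3 and S5 overlap.
S4 starts after S3 ends, so nothing later overlaps S3 either.
S4 starts after S5 ends, so nothing later overlaps S5 either.
S6 starts after S4 ends, so nothing later overlaps S4 either.
S7 starts after S6 ends, so nothing later overlaps S6 either.
S8 starts after S7 ends.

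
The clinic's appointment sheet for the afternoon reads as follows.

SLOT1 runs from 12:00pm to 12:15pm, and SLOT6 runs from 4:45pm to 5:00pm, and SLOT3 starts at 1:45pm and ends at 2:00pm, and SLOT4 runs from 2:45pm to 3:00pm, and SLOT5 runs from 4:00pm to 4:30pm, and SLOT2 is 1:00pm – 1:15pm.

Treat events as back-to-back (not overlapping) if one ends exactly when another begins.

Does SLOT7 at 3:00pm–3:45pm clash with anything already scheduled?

No — it doesn't clash with anything

SLOT1: ends 12:15pm at or before SLOT7 starts 3:00pm → clear.
SLOT2: ends 1:15pm at or before SLOT7 starts 3:00pm → clear.
SLOT3: ends 2:00pm at or before SLOT7 starts 3:00pm → clear.
SLOT4: ends 3:00pm at or before SLOT7 starts 3:00pm → clear.
SLOT5: starts 4:00pm at or after SLOT7 ends 3:45pm → clear.
SLOT6: starts 4:45pm at or after SLOT7 ends 3:45pm → clear.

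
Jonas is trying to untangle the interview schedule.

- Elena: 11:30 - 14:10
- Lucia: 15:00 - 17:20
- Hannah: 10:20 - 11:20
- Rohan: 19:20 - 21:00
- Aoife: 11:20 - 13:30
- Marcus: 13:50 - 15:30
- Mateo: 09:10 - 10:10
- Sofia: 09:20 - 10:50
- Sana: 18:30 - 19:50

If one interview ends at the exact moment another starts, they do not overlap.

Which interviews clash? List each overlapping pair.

Two intervals overlap when each starts before the other ends.
Sorted by start: Mateo, Sofia, Hannah, Aoife, Elena, Marcus, Lucia, Sana, Rohan.
Sofia starts before Mateo ends → Mateo and Sofia overlap.
Hannah starts after Mateo ends, so nothing later overlaps Mateo either.
Hannah starts before Sofia ends → Sofia and Hannah overlap.
Aoife starts after Sofia ends, so nothing later overlaps Sofia either.
Aoife starts exactly when Hannah ends (back-to-back, no overlap), so nothing later overlaps Hannah either.
Elena starts before Aoife ends → Aoife and Elena overlap.
Marcus starts after Aoife ends, so nothing later overlaps Aoife either.
Marcus starts before Elena ends → Elena and Marcus overlap.
Lucia starts after Elena ends, so nothing later overlaps Elena either.
Lucia starts before Marcus ends → Marcus and Lucia overlap.
Sana starts after Marcus ends, so nothing later overlaps Marcus either.
Sana starts after Lucia ends, so nothing later overlaps Lucia either.
Rohan starts before Sana ends → Sana and Rohan overlap.

Aoife & Elena, Elena & Marcus, Hannah & Sofia, Lucia & Marcus, Mateo & Sofia, Rohan & Sana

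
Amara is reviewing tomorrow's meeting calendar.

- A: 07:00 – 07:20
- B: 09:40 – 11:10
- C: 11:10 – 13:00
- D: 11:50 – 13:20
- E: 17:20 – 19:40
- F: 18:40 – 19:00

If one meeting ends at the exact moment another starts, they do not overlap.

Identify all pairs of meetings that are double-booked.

C & D, E & F

Sorted by start: A, B, C, D, E, F.
B starts after A ends — done with A.
C starts exactly when B ends (back-to-back, no overlap) — done with B.
D starts before C ends → C and D overlap.
E starts after C ends — done with C.
E starts after D ends — done with D.
F starts before E ends → E and F overlap.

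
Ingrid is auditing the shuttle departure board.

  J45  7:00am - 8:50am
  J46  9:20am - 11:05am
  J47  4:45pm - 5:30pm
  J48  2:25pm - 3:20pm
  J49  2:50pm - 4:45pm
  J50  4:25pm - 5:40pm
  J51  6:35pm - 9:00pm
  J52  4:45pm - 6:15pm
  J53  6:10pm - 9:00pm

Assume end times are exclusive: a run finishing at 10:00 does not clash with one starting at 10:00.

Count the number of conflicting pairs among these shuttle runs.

Sorted by start: J45, J46, J48, J49, J50, J47, J52, J53, J51.
J46 starts after J45 ends, so nothing later overlaps J45 either.
J48 starts after J46 ends, so nothing later overlaps J46 either.
J49 starts before J48 ends → J48 and J49 overlap.
J50 starts after J48 ends, so nothing later overlaps J48 either.
J50 starts before J49 ends → J49 and J50 overlap.
J47 starts exactly when J49 ends (back-to-back, no overlap), so nothing later overlaps J49 either.
J47 starts before J50 ends → J50 and J47 overlap.
J52 starts before J50 ends → J50 and J52 overlap.
J53 starts after J50 ends, so nothing later overlaps J50 either.
J52 starts before J47 ends → J47 and J52 overlap.
J53 starts after J47 ends, so nothing later overlaps J47 either.
J53 starts before J52 ends → J52 and J53 overlap.
J51 starts after J52 ends.
J51 starts before J53 ends → J53 and J51 overlap.
Overlapping pairs: J47 & J50, J47 & J52, J48 & J49, J49 & J50, J50 & J52, J51 & J53, J52 & J53 — 7 in total.

7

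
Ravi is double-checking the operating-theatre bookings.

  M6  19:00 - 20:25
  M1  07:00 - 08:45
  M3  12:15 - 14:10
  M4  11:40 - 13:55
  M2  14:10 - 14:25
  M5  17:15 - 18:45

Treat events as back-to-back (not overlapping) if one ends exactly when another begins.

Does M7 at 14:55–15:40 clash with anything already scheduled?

No — it doesn't clash with anything

M1: ends 08:45 at or before M7 starts 14:55 → clear.
M4: ends 13:55 at or before M7 starts 14:55 → clear.
M3: ends 14:10 at or before M7 starts 14:55 → clear.
M2: ends 14:25 at or before M7 starts 14:55 → clear.
M5: starts 17:15 at or after M7 ends 15:40 → clear.
M6: starts 19:00 at or after M7 ends 15:40 → clear.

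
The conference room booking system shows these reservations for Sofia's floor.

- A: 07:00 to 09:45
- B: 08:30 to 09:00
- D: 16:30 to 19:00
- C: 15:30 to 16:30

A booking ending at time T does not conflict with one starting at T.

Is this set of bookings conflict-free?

Sorted by start: A, B, C, D.
B starts before A ends → A and B overlap.
That's a conflict, so the schedule is not conflict-free.

No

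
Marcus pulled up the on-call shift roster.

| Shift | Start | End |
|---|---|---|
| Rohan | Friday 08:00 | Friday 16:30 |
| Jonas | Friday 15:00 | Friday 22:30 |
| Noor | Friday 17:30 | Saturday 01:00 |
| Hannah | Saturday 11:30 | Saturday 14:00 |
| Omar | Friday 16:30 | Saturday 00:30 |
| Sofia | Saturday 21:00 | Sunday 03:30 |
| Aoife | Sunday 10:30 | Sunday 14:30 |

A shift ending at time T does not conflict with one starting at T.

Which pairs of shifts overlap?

Sorted by start: Rohan, Jonas, Omar, Noor, Hannah, Sofia, Aoife.
Jonas starts before Rohan ends → Rohan and Jonas overlap.
Omar starts exactly when Rohan ends (back-to-back, no overlap), so nothing later overlaps Rohan either.
Omar starts before Jonas ends → Jonas and Omar overlap.
Noor starts before Jonas ends → Jonas and Noor overlap.
Hannah starts after Jonas ends, so nothing later overlaps Jonas either.
Noor starts before Omar ends → Omar and Noor overlap.
Hannah starts after Omar ends, so nothing later overlaps Omar either.
Hannah starts after Noor ends, so nothing later overlaps Noor either.
Sofia starts after Hannah ends, so nothing later overlaps Hannah either.
Aoife starts after Sofia ends.

Jonas & Noor, Jonas & Omar, Jonas & Rohan, Noor & Omar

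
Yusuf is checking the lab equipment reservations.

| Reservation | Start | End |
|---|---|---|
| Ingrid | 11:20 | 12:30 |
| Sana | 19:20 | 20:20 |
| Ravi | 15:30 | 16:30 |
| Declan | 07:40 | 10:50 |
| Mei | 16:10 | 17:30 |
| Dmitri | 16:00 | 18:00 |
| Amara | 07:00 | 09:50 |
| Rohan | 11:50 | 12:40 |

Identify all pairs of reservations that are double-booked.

Sorted by start: Amara, Declan, Ingrid, Rohan, Ravi, Dmitri, Mei, Sana.
Declan starts before Amara ends → Amara and Declan overlap.
Ingrid starts after Amara ends, so nothing later overlaps Amara either.
Ingrid starts after Declan ends, so nothing later overlaps Declan either.
Rohan starts before Ingrid ends → Ingrid and Rohan overlap.
Ravi starts after Ingrid ends, so nothing later overlaps Ingrid either.
Ravi starts after Rohan ends, so nothing later overlaps Rohan either.
Dmitri starts before Ravi ends → Ravi and Dmitri overlap.
Mei starts before Ravi ends → Ravi and Mei overlap.
Sana starts after Ravi ends.
Mei starts before Dmitri ends → Dmitri and Mei overlap.
Sana starts after Dmitri ends.
Sana starts after Mei ends.

Amara & Declan, Dmitri & Mei, Dmitri & Ravi, Ingrid & Rohan, Mei & Ravi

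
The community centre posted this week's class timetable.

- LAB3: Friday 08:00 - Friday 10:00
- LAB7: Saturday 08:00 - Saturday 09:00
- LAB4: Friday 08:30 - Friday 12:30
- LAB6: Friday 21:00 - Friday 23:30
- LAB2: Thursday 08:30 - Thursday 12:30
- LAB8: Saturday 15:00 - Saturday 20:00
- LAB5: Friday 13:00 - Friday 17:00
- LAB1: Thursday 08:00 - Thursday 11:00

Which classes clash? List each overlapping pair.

LAB1 & LAB2, LAB3 & LAB4

Sorted by start: LAB1, LAB2, LAB3, LAB4, LAB5, LAB6, LAB7, LAB8.
LAB2 starts before LAB1 ends → LAB1 and LAB2 overlap.
LAB3 starts after LAB1 ends, so nothing later overlaps LAB1 either.
LAB3 starts after LAB2 ends, so nothing later overlaps LAB2 either.
LAB4 starts before LAB3 ends → LAB3 and LAB4 overlap.
LAB5 starts after LAB3 ends, so nothing later overlaps LAB3 either.
LAB5 starts after LAB4 ends, so nothing later overlaps LAB4 either.
LAB6 starts after LAB5 ends, so nothing later overlaps LAB5 either.
LAB7 starts after LAB6 ends, so nothing later overlaps LAB6 either.
LAB8 starts after LAB7 ends.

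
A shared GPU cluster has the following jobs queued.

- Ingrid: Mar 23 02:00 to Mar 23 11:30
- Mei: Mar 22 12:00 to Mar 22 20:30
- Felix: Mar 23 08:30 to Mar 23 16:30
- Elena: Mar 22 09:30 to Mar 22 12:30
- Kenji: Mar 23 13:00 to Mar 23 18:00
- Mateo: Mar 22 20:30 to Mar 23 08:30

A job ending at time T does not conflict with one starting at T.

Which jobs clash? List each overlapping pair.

Elena & Mei, Felix & Ingrid, Felix & Kenji, Ingrid & Mateo

Two intervals overlap when each starts before the other ends.
Sorted by start: Elena, Mei, Mateo, Ingrid, Felix, Kenji.
Mei starts before Elena ends → Elena and Mei overlap.
Mateo starts after Elena ends; Elena is clear from here.
Mateo starts exactly when Mei ends (back-to-back, no overlap); Mei is clear from here.
Ingrid starts before Mateo ends → Mateo and Ingrid overlap.
Felix starts exactly when Mateo ends (back-to-back, no overlap); Mateo is clear from here.
Felix starts before Ingrid ends → Ingrid and Felix overlap.
Kenji starts after Ingrid ends.
Kenji starts before Felix ends → Felix and Kenji overlap.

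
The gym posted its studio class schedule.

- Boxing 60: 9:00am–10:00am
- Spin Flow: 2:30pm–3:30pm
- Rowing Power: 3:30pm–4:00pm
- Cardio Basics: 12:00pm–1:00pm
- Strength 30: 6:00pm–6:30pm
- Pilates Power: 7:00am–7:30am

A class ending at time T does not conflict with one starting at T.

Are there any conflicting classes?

Two intervals overlap when each starts before the other ends.
Sorted by start: Pilates Power, Boxing 60, Cardio Basics, Spin Flow, Rowing Power, Strength 30.
Boxing 60 starts after Pilates Power ends — done with Pilates Power.
Cardio Basics starts after Boxing 60 ends — done with Boxing 60.
Spin Flow starts after Cardio Basics ends — done with Cardio Basics.
Rowing Power starts exactly when Spin Flow ends (back-to-back, no overlap) — done with Spin Flow.
Strength 30 starts after Rowing Power ends.
Every pair is clear; the schedule has no overlaps.

No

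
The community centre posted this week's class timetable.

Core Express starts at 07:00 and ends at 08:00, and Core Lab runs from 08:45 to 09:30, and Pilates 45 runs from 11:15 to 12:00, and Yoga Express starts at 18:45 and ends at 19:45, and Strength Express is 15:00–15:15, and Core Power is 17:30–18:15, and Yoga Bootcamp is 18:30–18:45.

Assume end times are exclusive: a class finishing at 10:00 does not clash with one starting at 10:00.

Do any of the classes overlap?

Sorted by start: Core Express, Core Lab, Pilates 45, Strength Express, Core Power, Yoga Bootcamp, Yoga Express.
Core Lab starts after Core Express ends — done with Core Express.
Pilates 45 starts after Core Lab ends — done with Core Lab.
Strength Express starts after Pilates 45 ends — done with Pilates 45.
Core Power starts after Strength Express ends — done with Strength Express.
Yoga Bootcamp starts after Core Power ends — done with Core Power.
Yoga Express starts exactly when Yoga Bootcamp ends (back-to-back, no overlap).
Every pair is clear; the schedule has no overlaps.

No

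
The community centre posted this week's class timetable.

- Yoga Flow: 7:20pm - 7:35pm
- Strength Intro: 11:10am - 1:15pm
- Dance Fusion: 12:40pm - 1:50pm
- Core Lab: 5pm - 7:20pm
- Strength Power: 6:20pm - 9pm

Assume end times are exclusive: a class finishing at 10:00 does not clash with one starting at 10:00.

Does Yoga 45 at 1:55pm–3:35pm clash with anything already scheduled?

Strength Intro: ends 1:15pm at or before Yoga 45 starts 1:55pm → clear.
Dance Fusion: ends 1:50pm at or before Yoga 45 starts 1:55pm → clear.
Core Lab: starts 5pm at or after Yoga 45 ends 3:35pm → clear.
Strength Power: starts 6:20pm at or after Yoga 45 ends 3:35pm → clear.
Yoga Flow: starts 7:20pm at or after Yoga 45 ends 3:35pm → clear.

No — it doesn't clash with anything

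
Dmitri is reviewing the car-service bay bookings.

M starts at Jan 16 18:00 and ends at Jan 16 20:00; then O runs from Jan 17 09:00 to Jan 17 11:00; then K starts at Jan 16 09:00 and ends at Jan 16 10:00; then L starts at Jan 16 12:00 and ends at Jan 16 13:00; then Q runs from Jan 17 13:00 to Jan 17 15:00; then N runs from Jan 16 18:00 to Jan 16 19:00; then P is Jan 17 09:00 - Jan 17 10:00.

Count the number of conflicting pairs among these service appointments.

2

Sorted by start: K, L, M, N, O, P, Q.
L starts after K ends, so nothing later overlaps K either.
M starts after L ends, so nothing later overlaps L either.
N starts before M ends → M and N overlap.
O starts after M ends, so nothing later overlaps M either.
O starts after N ends, so nothing later overlaps N either.
P starts before O ends → O and P overlap.
Q starts after O ends.
Q starts after P ends.
Overlapping pairs: M & N, O & P — 2 in total.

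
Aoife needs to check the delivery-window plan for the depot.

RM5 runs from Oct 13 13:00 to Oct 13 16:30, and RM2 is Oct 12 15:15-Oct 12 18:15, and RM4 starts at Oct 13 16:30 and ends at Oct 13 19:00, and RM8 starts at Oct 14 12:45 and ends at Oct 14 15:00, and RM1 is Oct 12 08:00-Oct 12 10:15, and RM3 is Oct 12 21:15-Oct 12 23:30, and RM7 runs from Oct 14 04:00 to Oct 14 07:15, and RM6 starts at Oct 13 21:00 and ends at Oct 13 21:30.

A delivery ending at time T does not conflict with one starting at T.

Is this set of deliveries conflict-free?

Yes

Sorted by start: RM1, RM2, RM3, RM5, RM4, RM6, RM7, RM8.
RM2 starts after RM1 ends, so RM1 has no further overlaps.
RM3 starts after RM2 ends, so RM2 has no further overlaps.
RM5 starts after RM3 ends, so RM3 has no further overlaps.
RM4 starts exactly when RM5 ends (back-to-back, no overlap), so RM5 has no further overlaps.
RM6 starts after RM4 ends, so RM4 has no further overlaps.
RM7 starts after RM6 ends, so RM6 has no further overlaps.
RM8 starts after RM7 ends.
Every pair is clear; the schedule has no overlaps.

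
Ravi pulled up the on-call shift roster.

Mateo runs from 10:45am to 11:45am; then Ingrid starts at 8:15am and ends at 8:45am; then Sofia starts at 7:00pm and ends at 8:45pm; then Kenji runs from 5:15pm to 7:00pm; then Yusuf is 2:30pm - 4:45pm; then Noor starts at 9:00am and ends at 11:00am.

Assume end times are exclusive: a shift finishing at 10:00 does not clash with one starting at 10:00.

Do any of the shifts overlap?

Sorted by start: Ingrid, Noor, Mateo, Yusuf, Kenji, Sofia.
Noor starts after Ingrid ends, so nothing later overlaps Ingrid either.
Mateo starts before Noor ends → Noor and Mateo overlap.
That's a conflict, so the schedule is not conflict-free.

Yes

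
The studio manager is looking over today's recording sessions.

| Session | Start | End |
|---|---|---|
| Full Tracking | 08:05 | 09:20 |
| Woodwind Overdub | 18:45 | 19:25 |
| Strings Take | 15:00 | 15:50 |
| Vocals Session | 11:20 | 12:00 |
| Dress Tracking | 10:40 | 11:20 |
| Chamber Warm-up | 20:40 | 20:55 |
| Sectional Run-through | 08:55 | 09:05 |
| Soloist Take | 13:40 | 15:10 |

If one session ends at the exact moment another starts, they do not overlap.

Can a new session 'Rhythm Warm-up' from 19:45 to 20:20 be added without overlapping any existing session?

Full Tracking: ends 09:20 at or before Rhythm Warm-up starts 19:45 → clear.
Sectional Run-through: ends 09:05 at or before Rhythm Warm-up starts 19:45 → clear.
Dress Tracking: ends 11:20 at or before Rhythm Warm-up starts 19:45 → clear.
Vocals Session: ends 12:00 at or before Rhythm Warm-up starts 19:45 → clear.
Soloist Take: ends 15:10 at or before Rhythm Warm-up starts 19:45 → clear.
Strings Take: ends 15:50 at or before Rhythm Warm-up starts 19:45 → clear.
Woodwind Overdub: ends 19:25 at or before Rhythm Warm-up starts 19:45 → clear.
Chamber Warm-up: starts 20:40 at or after Rhythm Warm-up ends 20:20 → clear.

Yes — the slot is free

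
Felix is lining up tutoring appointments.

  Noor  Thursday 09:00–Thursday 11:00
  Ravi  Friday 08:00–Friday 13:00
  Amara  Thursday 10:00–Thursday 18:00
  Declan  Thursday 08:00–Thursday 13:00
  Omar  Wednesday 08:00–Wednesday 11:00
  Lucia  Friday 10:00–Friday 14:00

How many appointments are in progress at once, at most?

Sort all start/end points and keep a running count:
Wednesday 08:00 start Omar → 1
Wednesday 11:00 end Omar → 0
Thursday 08:00 start Declan → 1
Thursday 09:00 start Noor → 2
Thursday 10:00 start Amara → 3
Thursday 11:00 end Noor → 2
Thursday 13:00 end Declan → 1
Thursday 18:00 end Amara → 0
Friday 08:00 start Ravi → 1
Friday 10:00 start Lucia → 2
Friday 13:00 end Ravi → 1
Friday 14:00 end Lucia → 0
Peak is 3, at Thursday 10:00 (Amara, Declan, Noor).

3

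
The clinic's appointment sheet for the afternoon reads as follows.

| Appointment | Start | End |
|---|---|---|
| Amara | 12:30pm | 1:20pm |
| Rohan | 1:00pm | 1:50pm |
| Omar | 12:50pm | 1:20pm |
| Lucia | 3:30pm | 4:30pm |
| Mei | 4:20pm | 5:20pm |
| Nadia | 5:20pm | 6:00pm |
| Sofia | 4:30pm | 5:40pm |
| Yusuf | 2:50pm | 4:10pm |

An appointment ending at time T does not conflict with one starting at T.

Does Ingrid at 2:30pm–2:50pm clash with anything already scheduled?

No — it doesn't clash with anything

Amara: ends 1:20pm at or before Ingrid starts 2:30pm → clear.
Omar: ends 1:20pm at or before Ingrid starts 2:30pm → clear.
Rohan: ends 1:50pm at or before Ingrid starts 2:30pm → clear.
Yusuf: starts 2:50pm at or after Ingrid ends 2:50pm → clear.
Lucia: starts 3:30pm at or after Ingrid ends 2:50pm → clear.
Mei: starts 4:20pm at or after Ingrid ends 2:50pm → clear.
Sofia: starts 4:30pm at or after Ingrid ends 2:50pm → clear.
Nadia: starts 5:20pm at or after Ingrid ends 2:50pm → clear.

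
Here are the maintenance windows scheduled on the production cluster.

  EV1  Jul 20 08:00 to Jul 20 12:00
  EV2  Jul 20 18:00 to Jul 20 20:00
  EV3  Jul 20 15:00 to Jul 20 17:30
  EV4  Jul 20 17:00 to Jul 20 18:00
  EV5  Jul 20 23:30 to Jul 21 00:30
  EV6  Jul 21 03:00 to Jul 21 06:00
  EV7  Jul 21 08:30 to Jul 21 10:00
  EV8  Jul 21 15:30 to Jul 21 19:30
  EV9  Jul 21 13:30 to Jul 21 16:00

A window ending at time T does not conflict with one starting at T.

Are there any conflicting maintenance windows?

Yes

Two intervals overlap when each starts before the other ends.
Sorted by start: EV1, EV3, EV4, EV2, EV5, EV6, EV7, EV9, EV8.
EV3 starts after EV1 ends, so nothing later overlaps EV1 either.
EV4 starts before EV3 ends → EV3 and EV4 overlap.
That's a conflict, so the schedule is not conflict-free.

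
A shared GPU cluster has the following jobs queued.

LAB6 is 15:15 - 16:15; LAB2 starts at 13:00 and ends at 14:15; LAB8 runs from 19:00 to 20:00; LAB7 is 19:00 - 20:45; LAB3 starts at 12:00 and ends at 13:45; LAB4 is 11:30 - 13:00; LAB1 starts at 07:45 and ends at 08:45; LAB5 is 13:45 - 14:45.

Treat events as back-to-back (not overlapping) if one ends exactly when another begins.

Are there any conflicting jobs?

Yes

Check each pair: they overlap iff neither finishes before the other starts.
Sorted by start: LAB1, LAB4, LAB3, LAB2, LAB5, LAB6, LAB7, LAB8.
LAB4 starts after LAB1 ends — done with LAB1.
LAB3 starts before LAB4 ends → LAB4 and LAB3 overlap.
That's a conflict, so the schedule is not conflict-free.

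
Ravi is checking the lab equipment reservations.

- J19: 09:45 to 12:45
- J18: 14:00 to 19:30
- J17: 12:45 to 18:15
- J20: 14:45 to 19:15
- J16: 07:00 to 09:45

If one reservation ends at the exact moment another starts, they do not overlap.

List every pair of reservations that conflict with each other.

Two intervals overlap when each starts before the other ends.
Sorted by start: J16, J19, J17, J18, J20.
J19 starts exactly when J16 ends (back-to-back, no overlap); J16 is clear from here.
J17 starts exactly when J19 ends (back-to-back, no overlap); J19 is clear from here.
J18 starts before J17 ends → J17 and J18 overlap.
J20 starts before J17 ends → J17 and J20 overlap.
J20 starts before J18 ends → J18 and J20 overlap.

J17 & J18, J17 & J20, J18 & J20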